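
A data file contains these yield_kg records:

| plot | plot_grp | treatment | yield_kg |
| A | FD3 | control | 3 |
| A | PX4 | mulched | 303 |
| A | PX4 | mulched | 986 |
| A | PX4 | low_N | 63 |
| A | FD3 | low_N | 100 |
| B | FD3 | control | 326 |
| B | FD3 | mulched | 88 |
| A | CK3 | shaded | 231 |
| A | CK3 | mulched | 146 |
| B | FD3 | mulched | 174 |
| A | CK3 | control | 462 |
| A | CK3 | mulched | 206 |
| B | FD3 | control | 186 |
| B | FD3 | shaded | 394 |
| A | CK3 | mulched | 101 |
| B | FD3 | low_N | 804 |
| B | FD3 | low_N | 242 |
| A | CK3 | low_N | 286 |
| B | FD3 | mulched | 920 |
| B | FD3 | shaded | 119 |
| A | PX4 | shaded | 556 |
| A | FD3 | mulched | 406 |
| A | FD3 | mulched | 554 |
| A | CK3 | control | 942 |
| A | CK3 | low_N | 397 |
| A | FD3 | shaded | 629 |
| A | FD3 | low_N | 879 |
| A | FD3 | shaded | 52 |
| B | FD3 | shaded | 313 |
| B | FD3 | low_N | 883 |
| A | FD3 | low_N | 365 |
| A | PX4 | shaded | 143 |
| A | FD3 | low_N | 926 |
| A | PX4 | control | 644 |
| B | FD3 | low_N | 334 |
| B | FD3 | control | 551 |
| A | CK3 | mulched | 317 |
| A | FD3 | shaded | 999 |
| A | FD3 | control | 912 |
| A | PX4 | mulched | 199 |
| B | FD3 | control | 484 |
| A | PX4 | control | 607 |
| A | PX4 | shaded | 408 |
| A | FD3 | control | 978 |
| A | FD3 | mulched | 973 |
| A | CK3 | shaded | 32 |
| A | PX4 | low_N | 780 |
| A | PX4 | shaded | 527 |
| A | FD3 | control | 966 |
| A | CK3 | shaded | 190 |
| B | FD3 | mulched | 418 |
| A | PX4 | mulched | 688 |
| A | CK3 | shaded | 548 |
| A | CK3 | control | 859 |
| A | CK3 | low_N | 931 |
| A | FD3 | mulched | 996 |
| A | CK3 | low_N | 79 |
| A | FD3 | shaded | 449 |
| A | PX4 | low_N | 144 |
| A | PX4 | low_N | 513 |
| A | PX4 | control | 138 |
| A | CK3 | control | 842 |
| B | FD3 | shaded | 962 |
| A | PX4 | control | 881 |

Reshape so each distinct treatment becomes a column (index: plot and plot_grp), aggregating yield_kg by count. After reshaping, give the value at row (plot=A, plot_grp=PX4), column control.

4

Rows with plot=A, plot_grp=PX4 and treatment=control: yield_kg values are 644, 607, 138, 881.
4 rows match — count = 4.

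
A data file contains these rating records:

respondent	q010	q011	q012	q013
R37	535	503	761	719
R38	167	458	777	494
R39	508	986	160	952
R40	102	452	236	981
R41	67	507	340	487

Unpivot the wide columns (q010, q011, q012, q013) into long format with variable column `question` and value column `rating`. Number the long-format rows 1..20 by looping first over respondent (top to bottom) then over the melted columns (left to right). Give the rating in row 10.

20 rows total (5 × 4). Row 10: index ⌊(10-1)/4⌋ = 2 into respondent → R39; (10-1) mod 4 = 1 into the melted columns → q011.
So row 10 is (R39, q011, 986); rating = 986.

986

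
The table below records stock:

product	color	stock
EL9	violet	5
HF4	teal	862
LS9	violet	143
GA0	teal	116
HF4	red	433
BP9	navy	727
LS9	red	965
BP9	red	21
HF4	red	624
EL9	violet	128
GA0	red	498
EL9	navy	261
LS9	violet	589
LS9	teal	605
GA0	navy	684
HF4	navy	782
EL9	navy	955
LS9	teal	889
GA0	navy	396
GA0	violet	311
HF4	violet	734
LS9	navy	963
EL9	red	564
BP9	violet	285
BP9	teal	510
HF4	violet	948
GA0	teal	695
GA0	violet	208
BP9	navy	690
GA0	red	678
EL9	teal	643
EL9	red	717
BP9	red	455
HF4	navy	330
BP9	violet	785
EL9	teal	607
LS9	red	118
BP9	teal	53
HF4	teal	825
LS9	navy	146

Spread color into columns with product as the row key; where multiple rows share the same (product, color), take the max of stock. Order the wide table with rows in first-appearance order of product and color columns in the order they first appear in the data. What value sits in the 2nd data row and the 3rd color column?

624

With rows in first-appearance order of product, row 2 is product=HF4. color columns in first-appearance order: violet, teal, red, navy; column 3 is red.
Long rows with product=HF4, color=red: max(433, 624) = 624.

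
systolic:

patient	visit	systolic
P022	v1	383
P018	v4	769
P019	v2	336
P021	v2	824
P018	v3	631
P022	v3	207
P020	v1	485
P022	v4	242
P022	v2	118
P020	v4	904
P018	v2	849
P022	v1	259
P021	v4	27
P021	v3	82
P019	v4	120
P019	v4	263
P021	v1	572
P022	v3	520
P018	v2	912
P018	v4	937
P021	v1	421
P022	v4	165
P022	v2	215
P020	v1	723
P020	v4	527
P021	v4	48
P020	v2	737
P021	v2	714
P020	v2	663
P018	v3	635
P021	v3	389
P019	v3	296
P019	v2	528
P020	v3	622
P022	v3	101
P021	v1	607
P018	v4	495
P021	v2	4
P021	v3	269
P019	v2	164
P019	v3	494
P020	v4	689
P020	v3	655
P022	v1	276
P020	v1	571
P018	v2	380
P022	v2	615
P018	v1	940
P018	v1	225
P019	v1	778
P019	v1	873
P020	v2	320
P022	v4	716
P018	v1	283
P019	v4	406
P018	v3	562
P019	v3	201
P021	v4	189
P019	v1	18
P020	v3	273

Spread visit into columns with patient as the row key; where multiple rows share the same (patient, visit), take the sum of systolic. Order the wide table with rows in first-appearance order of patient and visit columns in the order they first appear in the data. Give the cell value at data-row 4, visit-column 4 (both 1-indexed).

With rows in first-appearance order of patient, row 4 is patient=P021. visit columns in first-appearance order: v1, v4, v2, v3; column 4 is v3.
Long rows with patient=P021, visit=v3: 82 + 389 + 269 = 740.

740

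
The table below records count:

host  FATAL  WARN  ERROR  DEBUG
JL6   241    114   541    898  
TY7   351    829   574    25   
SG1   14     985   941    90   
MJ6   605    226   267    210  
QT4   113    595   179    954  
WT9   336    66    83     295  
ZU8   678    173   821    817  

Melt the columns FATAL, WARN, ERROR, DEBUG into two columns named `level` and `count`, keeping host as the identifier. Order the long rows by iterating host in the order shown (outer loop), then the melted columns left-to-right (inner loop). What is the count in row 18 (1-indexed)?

28 rows total (7 × 4). Row 18: index ⌊(18-1)/4⌋ = 4 into host → QT4; (18-1) mod 4 = 1 into the melted columns → WARN.
So row 18 is (QT4, WARN, 595); count = 595.

595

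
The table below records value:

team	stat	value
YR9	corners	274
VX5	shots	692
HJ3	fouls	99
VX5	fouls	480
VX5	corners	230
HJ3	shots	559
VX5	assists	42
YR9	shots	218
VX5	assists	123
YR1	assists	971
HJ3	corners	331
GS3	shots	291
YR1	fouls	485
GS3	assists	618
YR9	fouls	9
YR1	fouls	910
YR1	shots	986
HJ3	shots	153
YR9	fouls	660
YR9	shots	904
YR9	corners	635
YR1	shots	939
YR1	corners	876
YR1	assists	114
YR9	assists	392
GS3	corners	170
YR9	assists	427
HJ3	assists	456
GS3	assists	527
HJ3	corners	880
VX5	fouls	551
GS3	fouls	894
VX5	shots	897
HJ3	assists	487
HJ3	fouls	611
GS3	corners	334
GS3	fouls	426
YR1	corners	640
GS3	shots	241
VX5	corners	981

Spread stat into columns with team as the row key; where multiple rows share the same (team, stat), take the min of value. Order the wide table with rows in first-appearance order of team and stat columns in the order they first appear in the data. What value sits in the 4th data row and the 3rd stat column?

With rows in first-appearance order of team, row 4 is team=YR1. stat columns in first-appearance order: corners, shots, fouls, assists; column 3 is fouls.
Long rows with team=YR1, stat=fouls: min(485, 910) = 485.

485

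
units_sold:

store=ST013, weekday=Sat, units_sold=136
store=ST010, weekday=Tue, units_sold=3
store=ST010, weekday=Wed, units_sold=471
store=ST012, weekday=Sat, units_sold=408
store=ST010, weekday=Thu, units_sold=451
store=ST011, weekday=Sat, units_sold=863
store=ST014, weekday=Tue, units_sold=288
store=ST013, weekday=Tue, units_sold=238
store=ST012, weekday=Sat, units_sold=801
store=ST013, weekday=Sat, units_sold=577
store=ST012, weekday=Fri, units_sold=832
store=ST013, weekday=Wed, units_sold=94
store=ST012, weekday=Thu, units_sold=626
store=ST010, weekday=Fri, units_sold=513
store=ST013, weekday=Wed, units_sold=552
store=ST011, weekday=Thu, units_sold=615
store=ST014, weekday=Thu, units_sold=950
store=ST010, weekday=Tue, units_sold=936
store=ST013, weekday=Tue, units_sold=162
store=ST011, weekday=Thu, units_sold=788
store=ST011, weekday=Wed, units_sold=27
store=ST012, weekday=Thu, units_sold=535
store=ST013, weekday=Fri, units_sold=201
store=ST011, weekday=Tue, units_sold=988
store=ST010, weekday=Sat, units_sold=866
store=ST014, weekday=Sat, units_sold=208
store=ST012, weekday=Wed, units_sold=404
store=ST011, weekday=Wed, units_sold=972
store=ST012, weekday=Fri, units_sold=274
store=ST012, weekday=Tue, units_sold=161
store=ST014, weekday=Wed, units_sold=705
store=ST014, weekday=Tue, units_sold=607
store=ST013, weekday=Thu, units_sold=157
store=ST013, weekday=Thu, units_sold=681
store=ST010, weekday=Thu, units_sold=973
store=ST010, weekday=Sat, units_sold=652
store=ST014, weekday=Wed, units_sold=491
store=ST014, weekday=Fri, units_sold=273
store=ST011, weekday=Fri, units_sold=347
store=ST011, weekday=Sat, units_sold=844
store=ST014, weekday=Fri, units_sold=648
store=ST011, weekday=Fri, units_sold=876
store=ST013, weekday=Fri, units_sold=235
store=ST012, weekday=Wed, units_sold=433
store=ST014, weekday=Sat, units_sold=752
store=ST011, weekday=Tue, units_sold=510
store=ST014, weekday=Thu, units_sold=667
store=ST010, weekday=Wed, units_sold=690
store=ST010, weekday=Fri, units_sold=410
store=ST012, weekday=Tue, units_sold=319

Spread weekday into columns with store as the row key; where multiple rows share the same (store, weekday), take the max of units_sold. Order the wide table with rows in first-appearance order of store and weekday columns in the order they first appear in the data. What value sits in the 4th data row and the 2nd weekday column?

With rows in first-appearance order of store, row 4 is store=ST011. weekday columns in first-appearance order: Sat, Tue, Wed, Thu, Fri; column 2 is Tue.
Long rows with store=ST011, weekday=Tue: max(988, 510) = 988.

988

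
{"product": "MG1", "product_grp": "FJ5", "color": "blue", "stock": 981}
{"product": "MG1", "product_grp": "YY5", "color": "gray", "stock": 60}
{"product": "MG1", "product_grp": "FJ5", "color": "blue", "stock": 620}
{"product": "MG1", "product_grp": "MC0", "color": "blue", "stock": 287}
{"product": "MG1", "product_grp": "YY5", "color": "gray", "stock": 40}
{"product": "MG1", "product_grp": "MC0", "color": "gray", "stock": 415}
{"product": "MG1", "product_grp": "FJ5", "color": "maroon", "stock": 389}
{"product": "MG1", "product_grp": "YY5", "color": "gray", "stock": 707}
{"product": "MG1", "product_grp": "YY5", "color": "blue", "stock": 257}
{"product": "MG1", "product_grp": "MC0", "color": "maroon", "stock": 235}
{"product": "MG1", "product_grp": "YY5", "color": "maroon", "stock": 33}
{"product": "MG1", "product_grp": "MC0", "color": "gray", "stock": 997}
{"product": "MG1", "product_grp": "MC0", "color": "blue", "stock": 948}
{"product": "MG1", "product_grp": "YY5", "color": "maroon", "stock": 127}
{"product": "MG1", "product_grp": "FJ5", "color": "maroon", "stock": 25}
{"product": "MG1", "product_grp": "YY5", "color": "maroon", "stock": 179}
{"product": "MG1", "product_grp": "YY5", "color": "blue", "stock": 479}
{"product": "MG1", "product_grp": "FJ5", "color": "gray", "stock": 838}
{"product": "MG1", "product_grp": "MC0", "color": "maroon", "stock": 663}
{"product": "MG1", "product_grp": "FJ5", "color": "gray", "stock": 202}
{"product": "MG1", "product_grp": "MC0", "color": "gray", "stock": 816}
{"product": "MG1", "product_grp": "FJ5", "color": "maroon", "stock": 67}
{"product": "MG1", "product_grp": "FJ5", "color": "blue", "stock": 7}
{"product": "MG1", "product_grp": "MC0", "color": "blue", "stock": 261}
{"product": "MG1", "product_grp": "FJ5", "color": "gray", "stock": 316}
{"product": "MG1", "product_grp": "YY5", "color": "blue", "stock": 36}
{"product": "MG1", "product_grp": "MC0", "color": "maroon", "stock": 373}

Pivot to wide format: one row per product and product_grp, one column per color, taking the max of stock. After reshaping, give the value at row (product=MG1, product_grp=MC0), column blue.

Rows with product=MG1, product_grp=MC0 and color=blue: stock values are 287, 948, 261.
max(287, 948, 261) = 948.

948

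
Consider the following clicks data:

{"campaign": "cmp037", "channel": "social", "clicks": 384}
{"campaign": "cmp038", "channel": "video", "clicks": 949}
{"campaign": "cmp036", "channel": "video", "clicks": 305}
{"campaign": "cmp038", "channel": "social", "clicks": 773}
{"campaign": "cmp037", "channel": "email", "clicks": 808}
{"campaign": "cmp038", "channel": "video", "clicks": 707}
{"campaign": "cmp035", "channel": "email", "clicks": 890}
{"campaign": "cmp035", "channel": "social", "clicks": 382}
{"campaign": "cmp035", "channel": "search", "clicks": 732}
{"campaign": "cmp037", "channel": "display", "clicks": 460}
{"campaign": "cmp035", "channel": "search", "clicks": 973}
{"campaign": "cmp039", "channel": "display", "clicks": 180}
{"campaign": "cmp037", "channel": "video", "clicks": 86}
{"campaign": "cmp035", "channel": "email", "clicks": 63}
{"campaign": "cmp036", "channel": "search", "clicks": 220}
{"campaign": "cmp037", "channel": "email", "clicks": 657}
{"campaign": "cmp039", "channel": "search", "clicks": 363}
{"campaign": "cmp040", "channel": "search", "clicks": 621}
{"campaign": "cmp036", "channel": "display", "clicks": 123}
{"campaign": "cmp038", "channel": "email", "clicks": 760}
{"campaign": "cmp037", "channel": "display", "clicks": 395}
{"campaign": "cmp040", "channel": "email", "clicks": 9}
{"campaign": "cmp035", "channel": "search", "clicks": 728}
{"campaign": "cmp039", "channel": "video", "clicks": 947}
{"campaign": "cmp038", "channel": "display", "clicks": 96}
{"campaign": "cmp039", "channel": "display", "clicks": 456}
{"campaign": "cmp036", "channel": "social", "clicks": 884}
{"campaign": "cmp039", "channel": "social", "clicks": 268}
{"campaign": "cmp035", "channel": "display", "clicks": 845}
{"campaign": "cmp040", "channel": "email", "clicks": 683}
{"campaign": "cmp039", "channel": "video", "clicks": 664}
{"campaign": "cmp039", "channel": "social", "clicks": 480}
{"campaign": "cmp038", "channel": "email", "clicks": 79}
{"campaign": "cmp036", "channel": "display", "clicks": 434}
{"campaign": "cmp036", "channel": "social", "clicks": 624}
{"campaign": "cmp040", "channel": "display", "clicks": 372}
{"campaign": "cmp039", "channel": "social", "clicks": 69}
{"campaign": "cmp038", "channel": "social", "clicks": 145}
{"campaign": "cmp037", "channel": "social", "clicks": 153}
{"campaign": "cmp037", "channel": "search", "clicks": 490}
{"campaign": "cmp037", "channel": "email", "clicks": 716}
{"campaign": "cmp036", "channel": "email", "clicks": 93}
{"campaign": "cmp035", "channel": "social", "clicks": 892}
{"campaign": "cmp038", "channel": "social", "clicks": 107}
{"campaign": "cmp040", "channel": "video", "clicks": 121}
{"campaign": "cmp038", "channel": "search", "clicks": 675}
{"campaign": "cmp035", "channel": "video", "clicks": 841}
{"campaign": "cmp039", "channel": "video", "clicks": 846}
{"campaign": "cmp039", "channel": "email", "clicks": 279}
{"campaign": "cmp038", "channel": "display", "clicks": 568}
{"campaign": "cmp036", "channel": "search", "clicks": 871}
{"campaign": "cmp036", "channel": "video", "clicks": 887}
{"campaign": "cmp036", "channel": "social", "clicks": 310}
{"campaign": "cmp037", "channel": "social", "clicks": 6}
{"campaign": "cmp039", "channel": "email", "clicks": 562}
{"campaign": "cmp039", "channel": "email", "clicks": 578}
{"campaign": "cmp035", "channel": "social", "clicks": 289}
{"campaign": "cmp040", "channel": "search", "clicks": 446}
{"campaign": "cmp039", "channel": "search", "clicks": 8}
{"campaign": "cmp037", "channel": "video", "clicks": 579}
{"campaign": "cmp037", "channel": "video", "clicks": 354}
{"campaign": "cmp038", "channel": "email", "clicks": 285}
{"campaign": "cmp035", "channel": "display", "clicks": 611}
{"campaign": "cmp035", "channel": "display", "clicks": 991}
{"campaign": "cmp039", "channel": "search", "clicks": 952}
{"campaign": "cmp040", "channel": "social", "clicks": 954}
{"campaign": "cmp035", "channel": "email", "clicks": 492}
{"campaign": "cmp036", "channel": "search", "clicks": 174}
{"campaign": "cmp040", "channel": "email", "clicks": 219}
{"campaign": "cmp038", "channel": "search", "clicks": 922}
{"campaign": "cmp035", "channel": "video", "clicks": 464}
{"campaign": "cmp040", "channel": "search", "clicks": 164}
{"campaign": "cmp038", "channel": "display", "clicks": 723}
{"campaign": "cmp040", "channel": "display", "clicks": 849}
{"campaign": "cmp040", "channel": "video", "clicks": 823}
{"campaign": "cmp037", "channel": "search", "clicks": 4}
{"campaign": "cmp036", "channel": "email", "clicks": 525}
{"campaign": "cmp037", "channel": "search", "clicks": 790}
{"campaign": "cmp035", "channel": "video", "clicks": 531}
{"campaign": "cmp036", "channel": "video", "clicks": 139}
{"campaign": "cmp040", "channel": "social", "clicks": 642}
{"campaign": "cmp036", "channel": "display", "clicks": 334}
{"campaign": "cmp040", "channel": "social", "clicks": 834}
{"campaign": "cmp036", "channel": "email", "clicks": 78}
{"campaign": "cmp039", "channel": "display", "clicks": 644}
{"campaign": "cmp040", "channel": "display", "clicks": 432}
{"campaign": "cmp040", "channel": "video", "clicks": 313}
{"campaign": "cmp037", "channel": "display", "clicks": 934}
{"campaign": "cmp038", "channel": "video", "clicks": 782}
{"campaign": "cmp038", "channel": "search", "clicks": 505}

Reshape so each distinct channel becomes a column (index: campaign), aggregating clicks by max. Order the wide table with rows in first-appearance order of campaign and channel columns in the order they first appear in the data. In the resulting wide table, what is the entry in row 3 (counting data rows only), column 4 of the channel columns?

871

With rows in first-appearance order of campaign, row 3 is campaign=cmp036. channel columns in first-appearance order: social, video, email, search, display; column 4 is search.
Long rows with campaign=cmp036, channel=search: max(220, 871, 174) = 871.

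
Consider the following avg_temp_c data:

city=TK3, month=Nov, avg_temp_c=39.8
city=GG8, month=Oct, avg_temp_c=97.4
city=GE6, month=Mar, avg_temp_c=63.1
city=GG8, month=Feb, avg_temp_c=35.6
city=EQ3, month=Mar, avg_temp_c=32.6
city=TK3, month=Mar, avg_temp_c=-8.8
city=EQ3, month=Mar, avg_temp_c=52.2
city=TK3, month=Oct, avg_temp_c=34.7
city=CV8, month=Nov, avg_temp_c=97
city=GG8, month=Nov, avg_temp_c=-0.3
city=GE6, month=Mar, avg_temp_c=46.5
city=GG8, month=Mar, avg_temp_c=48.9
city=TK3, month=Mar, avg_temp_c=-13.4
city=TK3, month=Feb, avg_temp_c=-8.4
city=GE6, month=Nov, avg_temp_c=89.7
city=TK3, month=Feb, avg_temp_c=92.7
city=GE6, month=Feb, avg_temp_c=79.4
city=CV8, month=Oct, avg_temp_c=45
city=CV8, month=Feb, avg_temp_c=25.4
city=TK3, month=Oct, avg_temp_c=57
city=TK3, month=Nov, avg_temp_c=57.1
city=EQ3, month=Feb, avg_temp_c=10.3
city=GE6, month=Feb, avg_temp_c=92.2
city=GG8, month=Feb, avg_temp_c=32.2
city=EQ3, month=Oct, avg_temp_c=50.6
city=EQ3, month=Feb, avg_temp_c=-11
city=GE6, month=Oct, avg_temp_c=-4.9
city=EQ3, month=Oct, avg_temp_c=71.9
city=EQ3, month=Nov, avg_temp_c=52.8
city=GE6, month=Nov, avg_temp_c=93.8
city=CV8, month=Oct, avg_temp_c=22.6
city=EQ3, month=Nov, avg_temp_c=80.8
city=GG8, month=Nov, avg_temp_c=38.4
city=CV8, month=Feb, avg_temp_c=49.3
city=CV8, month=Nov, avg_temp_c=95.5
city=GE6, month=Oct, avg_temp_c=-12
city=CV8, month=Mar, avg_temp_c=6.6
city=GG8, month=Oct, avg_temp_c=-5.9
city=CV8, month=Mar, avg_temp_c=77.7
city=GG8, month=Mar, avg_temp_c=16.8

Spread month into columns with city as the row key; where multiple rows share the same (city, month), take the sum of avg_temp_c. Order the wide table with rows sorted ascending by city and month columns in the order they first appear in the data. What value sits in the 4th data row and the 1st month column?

With rows sorted ascending by city, row 4 is city=GG8. month columns in first-appearance order: Nov, Oct, Mar, Feb; column 1 is Nov.
Long rows with city=GG8, month=Nov: -0.3 + 38.4 = 38.1.

38.1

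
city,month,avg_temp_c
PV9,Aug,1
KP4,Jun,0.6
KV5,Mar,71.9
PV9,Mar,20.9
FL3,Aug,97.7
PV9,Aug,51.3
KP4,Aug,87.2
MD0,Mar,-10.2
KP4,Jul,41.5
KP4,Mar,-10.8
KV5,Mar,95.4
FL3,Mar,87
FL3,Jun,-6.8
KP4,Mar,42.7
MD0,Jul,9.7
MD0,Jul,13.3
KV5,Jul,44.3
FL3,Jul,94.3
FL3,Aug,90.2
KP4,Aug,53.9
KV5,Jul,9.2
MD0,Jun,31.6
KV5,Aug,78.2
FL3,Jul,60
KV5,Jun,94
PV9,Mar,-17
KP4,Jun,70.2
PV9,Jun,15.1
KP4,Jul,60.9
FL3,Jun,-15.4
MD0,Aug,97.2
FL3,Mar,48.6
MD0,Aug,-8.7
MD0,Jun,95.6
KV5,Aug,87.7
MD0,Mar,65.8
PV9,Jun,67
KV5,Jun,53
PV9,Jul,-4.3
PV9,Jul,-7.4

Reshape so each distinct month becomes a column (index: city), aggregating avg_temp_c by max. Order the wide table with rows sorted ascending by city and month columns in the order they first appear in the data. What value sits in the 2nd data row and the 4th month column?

60.9

With rows sorted ascending by city, row 2 is city=KP4. month columns in first-appearance order: Aug, Jun, Mar, Jul; column 4 is Jul.
Long rows with city=KP4, month=Jul: max(41.5, 60.9) = 60.9.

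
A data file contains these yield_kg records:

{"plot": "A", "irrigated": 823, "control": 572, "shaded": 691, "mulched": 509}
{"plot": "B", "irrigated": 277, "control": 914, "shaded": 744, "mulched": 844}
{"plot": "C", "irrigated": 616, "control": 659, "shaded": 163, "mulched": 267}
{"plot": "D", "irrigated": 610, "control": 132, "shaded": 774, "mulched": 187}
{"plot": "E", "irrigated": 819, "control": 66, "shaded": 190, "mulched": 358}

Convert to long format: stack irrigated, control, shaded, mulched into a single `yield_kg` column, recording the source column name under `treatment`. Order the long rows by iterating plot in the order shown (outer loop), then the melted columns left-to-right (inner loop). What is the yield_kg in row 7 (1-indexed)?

20 rows total (5 × 4). Row 7: index ⌊(7-1)/4⌋ = 1 into plot → B; (7-1) mod 4 = 2 into the melted columns → shaded.
So row 7 is (B, shaded, 744); yield_kg = 744.

744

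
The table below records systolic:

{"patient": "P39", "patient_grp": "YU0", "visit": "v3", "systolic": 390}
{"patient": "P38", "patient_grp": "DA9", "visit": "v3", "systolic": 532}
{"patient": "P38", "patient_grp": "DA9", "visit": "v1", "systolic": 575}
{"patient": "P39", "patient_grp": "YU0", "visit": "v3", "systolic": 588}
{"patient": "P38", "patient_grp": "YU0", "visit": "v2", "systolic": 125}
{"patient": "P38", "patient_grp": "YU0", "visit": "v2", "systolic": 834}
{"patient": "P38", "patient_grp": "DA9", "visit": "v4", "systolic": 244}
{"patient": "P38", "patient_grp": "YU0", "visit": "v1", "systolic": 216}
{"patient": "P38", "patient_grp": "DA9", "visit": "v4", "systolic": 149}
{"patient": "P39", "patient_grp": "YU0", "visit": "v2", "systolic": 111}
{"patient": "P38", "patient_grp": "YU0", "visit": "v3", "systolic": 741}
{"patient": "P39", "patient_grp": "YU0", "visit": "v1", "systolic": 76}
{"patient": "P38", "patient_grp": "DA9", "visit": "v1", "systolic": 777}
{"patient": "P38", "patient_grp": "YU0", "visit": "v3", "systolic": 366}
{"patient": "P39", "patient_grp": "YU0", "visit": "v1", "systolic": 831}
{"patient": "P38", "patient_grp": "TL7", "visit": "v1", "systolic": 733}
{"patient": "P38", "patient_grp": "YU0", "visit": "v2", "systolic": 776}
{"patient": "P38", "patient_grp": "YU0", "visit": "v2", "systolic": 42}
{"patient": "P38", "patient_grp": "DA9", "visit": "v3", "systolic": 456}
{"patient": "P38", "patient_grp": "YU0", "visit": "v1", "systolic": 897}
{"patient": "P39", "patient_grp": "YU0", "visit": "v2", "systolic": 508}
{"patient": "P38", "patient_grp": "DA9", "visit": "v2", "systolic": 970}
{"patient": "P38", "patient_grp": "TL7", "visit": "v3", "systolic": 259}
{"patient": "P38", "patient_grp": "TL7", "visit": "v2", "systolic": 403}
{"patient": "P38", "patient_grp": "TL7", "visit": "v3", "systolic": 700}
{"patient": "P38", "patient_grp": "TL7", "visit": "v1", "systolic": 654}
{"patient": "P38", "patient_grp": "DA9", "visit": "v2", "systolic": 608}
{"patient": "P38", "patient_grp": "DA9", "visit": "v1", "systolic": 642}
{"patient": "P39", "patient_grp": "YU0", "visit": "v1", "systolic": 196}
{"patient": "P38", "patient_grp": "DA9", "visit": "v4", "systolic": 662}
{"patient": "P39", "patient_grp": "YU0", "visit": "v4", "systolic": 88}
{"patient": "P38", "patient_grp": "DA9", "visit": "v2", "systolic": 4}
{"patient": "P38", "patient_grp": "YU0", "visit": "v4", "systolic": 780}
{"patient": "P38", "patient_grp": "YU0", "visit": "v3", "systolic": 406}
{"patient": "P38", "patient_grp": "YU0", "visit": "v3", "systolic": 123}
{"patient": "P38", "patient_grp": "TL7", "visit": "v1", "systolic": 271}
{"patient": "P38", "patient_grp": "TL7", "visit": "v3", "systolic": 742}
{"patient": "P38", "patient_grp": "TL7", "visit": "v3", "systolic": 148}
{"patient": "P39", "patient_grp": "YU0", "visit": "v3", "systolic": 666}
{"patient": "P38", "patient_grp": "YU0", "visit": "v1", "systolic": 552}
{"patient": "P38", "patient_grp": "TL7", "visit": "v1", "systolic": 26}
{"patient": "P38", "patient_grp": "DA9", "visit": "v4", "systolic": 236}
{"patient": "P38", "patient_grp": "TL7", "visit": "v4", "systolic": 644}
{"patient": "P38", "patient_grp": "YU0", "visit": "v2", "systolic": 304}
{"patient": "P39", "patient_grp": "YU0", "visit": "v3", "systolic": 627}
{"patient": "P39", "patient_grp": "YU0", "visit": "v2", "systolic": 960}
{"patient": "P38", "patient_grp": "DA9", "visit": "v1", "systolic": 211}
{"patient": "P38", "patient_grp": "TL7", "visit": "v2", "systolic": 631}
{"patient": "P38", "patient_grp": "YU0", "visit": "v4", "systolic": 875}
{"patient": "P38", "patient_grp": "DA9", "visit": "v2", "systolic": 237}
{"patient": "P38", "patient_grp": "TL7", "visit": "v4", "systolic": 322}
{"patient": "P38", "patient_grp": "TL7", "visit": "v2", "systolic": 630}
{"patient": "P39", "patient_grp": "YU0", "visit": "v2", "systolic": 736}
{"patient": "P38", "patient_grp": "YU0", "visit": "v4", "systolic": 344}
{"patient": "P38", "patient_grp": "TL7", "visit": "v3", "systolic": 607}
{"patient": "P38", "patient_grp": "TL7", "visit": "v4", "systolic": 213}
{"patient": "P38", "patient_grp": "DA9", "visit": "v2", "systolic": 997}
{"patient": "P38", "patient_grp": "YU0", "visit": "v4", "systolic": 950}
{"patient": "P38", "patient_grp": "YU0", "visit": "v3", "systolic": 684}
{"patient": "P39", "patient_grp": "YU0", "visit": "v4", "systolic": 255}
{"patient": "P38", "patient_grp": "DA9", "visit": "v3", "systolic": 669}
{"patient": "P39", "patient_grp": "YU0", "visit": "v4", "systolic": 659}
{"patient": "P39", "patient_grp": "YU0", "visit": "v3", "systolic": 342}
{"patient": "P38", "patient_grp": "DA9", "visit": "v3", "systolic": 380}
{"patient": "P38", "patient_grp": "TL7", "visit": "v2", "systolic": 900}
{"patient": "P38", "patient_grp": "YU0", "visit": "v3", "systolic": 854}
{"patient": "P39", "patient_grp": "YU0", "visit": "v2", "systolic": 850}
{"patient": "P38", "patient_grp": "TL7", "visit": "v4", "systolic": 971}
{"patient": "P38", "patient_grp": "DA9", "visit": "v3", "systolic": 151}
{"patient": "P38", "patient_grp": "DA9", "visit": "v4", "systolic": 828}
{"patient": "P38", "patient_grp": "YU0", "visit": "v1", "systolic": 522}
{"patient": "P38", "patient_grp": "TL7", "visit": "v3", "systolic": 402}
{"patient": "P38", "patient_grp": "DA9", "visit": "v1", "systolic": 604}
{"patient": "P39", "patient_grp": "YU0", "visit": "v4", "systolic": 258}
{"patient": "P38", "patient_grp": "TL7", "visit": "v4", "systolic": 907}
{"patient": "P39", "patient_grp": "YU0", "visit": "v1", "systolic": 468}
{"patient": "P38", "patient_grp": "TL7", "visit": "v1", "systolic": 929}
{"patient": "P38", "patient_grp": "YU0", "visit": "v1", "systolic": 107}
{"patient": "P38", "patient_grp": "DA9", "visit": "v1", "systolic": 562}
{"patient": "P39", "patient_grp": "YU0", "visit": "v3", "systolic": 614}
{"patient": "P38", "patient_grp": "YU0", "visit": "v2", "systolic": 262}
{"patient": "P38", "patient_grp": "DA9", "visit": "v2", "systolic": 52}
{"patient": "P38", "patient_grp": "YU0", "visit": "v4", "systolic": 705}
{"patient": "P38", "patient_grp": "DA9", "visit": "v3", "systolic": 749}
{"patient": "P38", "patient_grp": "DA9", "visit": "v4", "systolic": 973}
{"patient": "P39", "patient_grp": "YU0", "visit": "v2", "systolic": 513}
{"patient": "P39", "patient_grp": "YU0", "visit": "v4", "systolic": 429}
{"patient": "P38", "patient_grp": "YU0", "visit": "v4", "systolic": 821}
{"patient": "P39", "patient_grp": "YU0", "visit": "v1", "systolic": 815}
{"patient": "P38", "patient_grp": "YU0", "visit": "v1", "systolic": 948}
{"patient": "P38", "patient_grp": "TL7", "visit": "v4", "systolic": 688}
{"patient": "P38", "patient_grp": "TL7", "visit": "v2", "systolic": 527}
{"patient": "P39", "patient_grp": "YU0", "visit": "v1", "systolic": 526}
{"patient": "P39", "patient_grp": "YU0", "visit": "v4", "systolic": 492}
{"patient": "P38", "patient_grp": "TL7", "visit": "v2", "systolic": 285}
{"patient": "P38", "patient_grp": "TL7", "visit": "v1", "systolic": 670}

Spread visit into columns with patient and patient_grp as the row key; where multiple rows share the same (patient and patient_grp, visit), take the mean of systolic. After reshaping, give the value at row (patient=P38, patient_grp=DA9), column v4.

515.33

Rows with patient=P38, patient_grp=DA9 and visit=v4: systolic values are 244, 149, 662, 236, 828, 973.
(244 + 149 + 662 + 236 + 828 + 973) / 6 = 515.33.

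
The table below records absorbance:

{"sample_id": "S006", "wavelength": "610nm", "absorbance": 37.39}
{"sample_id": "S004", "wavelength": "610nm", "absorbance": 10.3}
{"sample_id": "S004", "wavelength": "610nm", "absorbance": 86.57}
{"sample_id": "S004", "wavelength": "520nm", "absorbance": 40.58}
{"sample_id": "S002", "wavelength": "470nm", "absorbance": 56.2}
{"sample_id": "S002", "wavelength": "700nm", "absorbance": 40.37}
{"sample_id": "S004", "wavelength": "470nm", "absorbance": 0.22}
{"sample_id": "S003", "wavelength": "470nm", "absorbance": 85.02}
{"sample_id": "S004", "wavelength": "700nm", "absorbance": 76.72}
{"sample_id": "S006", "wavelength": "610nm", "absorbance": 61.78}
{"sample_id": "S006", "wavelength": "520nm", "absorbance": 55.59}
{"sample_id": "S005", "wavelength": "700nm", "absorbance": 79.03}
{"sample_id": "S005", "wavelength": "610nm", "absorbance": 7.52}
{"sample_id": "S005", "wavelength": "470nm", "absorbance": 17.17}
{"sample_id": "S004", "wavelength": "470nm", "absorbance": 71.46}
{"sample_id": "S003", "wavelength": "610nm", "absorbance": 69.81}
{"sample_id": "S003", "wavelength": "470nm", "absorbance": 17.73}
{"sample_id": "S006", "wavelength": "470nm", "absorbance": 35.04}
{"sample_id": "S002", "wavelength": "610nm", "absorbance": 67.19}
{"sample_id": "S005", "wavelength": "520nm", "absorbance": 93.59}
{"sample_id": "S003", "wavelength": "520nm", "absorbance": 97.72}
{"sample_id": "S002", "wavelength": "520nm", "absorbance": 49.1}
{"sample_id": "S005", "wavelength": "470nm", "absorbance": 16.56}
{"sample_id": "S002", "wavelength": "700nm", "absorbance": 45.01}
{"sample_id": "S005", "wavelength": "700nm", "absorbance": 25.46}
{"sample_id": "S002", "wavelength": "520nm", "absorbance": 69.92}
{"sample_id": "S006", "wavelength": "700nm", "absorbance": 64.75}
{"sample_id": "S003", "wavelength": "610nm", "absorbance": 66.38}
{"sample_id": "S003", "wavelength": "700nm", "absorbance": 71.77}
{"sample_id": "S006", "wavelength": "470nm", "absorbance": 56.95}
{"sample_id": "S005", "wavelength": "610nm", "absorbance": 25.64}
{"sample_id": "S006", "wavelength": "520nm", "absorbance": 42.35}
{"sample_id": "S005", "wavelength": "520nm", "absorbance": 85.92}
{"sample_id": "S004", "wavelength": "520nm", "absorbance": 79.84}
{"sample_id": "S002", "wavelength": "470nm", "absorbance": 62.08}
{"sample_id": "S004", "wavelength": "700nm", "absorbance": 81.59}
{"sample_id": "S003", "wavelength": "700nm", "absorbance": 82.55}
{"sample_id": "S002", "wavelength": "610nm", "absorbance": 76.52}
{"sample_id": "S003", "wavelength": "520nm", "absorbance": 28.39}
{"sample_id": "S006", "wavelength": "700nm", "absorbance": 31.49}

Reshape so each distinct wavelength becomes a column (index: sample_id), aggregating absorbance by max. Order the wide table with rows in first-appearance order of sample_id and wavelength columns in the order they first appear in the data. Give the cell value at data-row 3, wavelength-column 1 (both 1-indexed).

76.52

With rows in first-appearance order of sample_id, row 3 is sample_id=S002. wavelength columns in first-appearance order: 610nm, 520nm, 470nm, 700nm; column 1 is 610nm.
Long rows with sample_id=S002, wavelength=610nm: max(67.19, 76.52) = 76.52.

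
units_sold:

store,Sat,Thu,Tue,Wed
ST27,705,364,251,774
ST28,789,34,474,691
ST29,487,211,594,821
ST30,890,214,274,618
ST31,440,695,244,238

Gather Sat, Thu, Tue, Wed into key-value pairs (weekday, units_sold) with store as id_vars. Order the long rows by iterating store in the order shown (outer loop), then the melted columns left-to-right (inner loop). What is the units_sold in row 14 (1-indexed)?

20 rows total (5 × 4). Row 14: index ⌊(14-1)/4⌋ = 3 into store → ST30; (14-1) mod 4 = 1 into the melted columns → Thu.
So row 14 is (ST30, Thu, 214); units_sold = 214.

214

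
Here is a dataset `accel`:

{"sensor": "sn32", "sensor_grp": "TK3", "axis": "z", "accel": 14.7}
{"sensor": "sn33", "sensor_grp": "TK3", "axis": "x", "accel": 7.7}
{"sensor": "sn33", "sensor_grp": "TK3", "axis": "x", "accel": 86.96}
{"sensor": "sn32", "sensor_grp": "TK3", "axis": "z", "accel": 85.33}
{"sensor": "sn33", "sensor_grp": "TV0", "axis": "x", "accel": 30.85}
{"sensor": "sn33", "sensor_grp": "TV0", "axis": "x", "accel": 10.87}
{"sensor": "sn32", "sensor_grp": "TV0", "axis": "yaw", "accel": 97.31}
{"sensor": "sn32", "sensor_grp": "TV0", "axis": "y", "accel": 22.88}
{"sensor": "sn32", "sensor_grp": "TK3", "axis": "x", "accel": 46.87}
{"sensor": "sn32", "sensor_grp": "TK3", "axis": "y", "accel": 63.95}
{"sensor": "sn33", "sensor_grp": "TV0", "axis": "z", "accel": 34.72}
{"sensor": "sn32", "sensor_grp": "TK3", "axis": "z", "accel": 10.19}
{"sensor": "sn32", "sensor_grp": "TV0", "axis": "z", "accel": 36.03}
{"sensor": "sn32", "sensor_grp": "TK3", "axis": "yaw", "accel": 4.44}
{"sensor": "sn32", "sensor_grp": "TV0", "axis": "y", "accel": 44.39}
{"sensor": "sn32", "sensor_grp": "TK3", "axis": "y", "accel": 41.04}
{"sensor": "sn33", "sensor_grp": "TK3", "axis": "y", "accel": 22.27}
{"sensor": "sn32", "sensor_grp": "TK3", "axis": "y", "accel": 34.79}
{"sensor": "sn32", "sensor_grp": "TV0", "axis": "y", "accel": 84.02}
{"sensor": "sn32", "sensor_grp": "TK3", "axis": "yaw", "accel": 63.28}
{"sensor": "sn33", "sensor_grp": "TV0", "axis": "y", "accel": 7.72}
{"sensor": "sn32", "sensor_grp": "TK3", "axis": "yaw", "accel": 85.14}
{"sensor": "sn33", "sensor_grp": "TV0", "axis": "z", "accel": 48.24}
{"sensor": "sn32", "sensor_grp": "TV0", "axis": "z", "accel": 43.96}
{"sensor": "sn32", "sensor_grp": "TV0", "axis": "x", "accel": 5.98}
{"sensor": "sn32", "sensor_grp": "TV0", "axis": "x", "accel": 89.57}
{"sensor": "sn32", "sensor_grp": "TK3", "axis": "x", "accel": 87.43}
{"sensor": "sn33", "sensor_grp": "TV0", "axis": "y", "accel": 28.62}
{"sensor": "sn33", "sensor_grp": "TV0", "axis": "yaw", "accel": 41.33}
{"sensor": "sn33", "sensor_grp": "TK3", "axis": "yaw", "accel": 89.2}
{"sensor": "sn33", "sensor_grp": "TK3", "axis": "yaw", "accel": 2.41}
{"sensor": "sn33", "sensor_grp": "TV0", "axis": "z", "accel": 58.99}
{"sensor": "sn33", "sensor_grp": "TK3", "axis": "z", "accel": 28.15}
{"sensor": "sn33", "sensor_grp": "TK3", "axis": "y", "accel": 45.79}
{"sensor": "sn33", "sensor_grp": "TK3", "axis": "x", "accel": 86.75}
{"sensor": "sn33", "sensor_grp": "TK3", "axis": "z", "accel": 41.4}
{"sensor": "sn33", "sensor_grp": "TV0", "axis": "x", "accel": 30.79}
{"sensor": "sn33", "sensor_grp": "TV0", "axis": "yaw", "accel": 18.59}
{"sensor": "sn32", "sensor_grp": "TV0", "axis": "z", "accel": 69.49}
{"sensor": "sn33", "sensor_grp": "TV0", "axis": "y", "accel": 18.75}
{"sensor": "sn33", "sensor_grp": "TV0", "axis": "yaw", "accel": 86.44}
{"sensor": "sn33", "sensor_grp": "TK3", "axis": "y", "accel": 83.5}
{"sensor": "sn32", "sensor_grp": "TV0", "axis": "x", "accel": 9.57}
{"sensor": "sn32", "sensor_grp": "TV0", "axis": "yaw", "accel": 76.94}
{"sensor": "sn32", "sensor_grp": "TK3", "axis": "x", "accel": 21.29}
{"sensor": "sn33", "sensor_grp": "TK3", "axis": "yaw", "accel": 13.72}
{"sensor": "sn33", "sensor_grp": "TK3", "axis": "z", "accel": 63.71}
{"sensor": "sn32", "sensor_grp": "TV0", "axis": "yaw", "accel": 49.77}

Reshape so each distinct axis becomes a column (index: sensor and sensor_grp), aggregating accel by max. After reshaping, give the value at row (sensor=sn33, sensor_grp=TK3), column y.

83.5

Rows with sensor=sn33, sensor_grp=TK3 and axis=y: accel values are 22.27, 45.79, 83.5.
max(22.27, 45.79, 83.5) = 83.5.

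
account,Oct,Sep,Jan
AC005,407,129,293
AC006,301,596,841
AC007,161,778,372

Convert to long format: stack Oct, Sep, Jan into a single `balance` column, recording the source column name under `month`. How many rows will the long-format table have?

3 account values × 3 melted columns = 9 rows.

9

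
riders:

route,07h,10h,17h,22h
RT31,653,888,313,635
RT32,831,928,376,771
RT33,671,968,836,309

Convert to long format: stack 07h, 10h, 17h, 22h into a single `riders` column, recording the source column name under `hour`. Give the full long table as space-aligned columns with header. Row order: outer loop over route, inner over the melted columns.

route  hour  riders
RT31   07h   653   
RT31   10h   888   
RT31   17h   313   
RT31   22h   635   
RT32   07h   831   
RT32   10h   928   
RT32   17h   376   
RT32   22h   771   
RT33   07h   671   
RT33   10h   968   
RT33   17h   836   
RT33   22h   309   

Each (route, column) pair becomes one row: 3 × 4 = 12 rows.
For example, (RT31, 07h) → riders=653.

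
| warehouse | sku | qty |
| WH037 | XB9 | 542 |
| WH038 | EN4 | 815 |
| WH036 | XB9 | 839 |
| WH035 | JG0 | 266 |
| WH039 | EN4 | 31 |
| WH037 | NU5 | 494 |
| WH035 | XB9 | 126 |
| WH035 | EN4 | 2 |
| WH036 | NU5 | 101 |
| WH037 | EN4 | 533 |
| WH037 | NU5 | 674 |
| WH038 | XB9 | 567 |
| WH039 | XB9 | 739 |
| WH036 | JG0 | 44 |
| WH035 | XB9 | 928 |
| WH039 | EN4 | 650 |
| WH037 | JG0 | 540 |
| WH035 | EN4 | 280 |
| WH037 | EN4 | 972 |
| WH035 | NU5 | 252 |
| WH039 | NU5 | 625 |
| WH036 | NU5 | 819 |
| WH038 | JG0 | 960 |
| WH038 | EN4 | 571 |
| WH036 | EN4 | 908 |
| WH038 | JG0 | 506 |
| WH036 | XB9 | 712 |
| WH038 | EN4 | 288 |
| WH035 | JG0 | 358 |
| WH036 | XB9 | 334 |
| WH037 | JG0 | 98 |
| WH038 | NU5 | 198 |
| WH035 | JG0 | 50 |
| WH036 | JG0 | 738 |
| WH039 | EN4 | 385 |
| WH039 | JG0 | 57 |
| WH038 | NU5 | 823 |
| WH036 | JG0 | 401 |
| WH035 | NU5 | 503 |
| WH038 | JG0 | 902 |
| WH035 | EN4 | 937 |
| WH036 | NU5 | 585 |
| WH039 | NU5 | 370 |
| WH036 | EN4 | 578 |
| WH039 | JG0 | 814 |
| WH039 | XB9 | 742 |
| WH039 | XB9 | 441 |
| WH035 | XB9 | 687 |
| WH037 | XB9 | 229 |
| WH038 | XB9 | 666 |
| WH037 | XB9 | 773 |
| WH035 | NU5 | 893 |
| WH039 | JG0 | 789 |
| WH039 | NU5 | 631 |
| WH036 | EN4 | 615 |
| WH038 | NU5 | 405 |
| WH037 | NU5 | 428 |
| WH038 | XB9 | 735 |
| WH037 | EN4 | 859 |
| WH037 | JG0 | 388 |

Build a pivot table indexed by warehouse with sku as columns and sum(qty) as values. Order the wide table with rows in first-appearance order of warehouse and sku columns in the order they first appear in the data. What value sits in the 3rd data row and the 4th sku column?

1505

With rows in first-appearance order of warehouse, row 3 is warehouse=WH036. sku columns in first-appearance order: XB9, EN4, JG0, NU5; column 4 is NU5.
Long rows with warehouse=WH036, sku=NU5: 101 + 819 + 585 = 1505.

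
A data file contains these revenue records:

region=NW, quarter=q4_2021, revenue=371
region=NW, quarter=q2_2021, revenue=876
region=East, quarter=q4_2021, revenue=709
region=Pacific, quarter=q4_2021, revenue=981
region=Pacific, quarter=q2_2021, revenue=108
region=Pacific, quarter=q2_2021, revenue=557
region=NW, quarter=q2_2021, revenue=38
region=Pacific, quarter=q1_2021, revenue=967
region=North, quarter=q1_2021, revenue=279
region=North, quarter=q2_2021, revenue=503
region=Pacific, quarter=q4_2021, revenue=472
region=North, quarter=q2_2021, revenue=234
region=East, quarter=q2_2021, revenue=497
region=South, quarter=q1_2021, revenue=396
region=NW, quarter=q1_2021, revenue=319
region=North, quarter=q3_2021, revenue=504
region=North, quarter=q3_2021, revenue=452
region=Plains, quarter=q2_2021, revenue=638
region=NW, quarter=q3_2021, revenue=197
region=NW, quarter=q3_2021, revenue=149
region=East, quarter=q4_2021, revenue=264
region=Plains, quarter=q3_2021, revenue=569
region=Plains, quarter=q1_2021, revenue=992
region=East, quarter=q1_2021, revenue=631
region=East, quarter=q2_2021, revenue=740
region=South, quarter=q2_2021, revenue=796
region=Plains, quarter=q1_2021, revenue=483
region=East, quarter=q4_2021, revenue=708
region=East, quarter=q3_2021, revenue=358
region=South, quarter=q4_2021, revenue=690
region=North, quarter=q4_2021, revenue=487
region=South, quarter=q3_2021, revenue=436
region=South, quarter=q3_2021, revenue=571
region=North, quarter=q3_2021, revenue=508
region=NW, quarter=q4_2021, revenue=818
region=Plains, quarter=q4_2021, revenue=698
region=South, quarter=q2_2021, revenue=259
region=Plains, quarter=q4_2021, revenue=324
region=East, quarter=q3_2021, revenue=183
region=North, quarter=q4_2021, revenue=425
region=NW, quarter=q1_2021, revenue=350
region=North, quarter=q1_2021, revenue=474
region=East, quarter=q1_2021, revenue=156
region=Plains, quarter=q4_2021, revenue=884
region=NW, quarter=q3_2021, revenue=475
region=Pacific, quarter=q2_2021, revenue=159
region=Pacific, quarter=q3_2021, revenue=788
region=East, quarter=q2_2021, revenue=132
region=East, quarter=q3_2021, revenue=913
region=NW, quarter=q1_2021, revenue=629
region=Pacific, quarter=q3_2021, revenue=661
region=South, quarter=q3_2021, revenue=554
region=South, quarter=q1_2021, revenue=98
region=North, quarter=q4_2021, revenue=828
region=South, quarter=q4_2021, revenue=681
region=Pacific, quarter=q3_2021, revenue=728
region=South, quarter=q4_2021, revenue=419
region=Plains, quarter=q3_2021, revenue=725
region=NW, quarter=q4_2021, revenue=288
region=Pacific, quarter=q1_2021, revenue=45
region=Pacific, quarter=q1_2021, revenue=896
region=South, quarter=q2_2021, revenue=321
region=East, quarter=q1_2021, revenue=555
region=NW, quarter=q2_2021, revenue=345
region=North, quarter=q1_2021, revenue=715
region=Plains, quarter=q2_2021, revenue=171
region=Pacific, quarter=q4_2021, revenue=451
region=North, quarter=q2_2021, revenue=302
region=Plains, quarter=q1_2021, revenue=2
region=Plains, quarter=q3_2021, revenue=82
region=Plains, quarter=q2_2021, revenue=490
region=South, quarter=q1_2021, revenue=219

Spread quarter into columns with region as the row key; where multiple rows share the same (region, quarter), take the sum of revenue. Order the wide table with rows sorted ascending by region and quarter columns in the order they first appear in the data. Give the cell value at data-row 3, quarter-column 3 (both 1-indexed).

With rows sorted ascending by region, row 3 is region=North. quarter columns in first-appearance order: q4_2021, q2_2021, q1_2021, q3_2021; column 3 is q1_2021.
Long rows with region=North, quarter=q1_2021: 279 + 474 + 715 = 1468.

1468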